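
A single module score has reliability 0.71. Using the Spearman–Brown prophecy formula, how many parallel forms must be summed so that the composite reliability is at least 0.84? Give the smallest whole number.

3

k ≥ ρ*(1−ρ₁)/(ρ₁(1−ρ*)) = 0.84·0.29 / (0.71·0.16) = 2.144.
Smallest integer k = 3.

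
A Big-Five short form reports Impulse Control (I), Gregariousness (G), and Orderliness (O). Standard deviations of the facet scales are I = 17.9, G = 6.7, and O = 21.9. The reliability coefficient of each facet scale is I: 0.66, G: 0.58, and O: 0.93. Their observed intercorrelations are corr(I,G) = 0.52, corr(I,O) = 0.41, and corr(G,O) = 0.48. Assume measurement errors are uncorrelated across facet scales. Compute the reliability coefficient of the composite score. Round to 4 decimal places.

0.8873

Var(I+G+O) = 17.9² + 6.7² + 21.9² + 2·[17.9·6.7·0.52 + 17.9·21.9·0.41 + 6.7·21.9·0.48] = 844.91 + 587.036 = 1431.95.
With uncorrelated errors the cross-covariances are all true-score covariance, so they carry over unchanged; only the diagonal terms shrink to ρᵢσᵢ².
True-score variance = [17.9²·0.66 + 6.7²·0.58 + 21.9²·0.93] + 587.036 = 683.544 + 587.036 = 1270.58.
Reliability = 1270.58 / 1431.95 = 0.8873.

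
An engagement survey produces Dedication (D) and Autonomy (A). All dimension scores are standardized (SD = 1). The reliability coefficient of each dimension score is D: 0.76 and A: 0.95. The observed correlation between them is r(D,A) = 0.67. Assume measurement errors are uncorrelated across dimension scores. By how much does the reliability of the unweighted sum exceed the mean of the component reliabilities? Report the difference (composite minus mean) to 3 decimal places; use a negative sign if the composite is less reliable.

0.058

Var(sum) = 2 + 1.34 = 3.34; true-score variance = 1.71 + 1.34 = 3.05; composite reliability = 0.9132.
Mean component reliability = 0.8550.
Difference = 0.9132 − 0.8550 = 0.058.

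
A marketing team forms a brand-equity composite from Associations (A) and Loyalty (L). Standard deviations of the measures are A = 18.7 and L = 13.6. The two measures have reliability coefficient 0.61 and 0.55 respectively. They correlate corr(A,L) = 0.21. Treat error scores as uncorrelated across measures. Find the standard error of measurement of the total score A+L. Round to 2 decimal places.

14.82

Var(total) = 534.65 + 106.814 = 641.464.
True-score variance = 315.039 + 106.814 = 421.853, so reliability = 0.6576.
Error variance = 641.464 − 421.853 = 219.611; SEM = √219.611 = 14.82.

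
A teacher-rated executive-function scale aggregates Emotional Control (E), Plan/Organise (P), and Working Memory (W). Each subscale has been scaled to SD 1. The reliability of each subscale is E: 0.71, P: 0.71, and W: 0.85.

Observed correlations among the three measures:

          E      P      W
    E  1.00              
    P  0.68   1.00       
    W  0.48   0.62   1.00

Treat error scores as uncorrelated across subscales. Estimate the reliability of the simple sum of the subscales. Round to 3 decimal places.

0.889

Var(E+P+W) = 3 + 2·[0.68 + 0.48 + 0.62] = 3 + 3.56 = 6.56.
Under uncorrelated errors the observed covariances equal the true-score covariances, so only the own-variance terms attenuate.
True-score variance = [0.71 + 0.71 + 0.85] + 3.56 = 2.27 + 3.56 = 5.83.
Reliability = 5.83 / 6.56 = 0.889.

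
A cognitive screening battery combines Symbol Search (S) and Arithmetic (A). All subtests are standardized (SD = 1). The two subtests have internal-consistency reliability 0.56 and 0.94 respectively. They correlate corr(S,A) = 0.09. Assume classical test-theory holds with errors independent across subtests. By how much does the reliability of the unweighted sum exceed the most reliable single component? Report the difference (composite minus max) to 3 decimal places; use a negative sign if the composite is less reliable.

-0.169

Var(sum) = 2 + 0.18 = 2.18; true-score variance = 1.5 + 0.18 = 1.68; composite reliability = 0.7706.
Max component reliability = 0.9400.
Difference = 0.7706 − 0.9400 = -0.169.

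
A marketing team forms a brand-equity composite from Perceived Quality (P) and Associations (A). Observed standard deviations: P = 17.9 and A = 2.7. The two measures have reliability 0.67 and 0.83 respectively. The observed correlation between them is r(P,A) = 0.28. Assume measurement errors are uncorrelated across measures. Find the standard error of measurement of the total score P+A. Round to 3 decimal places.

Var(total) = 327.7 + 27.0648 = 354.765.
True-score variance = 220.725 + 27.0648 = 247.79, so reliability = 0.6985.
Error variance = 354.765 − 247.79 = 106.975; SEM = √106.975 = 10.343.

10.343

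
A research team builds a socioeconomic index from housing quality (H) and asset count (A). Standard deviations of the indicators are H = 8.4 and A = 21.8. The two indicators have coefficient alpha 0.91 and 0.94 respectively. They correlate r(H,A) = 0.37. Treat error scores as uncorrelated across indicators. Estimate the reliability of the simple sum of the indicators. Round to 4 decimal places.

0.9488

Var(H+A) = 8.4² + 21.8² + 2·[8.4·21.8·0.37] = 545.8 + 135.509 = 681.309.
Because errors are independent across components, Cov(Tᵢ,Tⱼ) = Cov(Xᵢ,Xⱼ); the off-diagonal part of the true-score variance is the same as above.
True-score variance = [8.4²·0.91 + 21.8²·0.94] + 135.509 = 510.935 + 135.509 = 646.444.
Reliability = 646.444 / 681.309 = 0.9488.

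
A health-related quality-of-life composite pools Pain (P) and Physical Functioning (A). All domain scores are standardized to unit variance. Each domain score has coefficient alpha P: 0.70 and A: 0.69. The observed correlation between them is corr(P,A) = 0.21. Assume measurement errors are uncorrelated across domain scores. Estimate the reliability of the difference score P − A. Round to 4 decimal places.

0.6139

Var(P−A) = 1 + 1 − 2·0.21 = 2 − 0.42 = 1.58.
Under uncorrelated errors the observed covariances equal the true-score covariances, so only the own-variance terms attenuate.
True-score variance = [0.70 + 0.69] − 0.42 = 1.39 − 0.42 = 0.97.
Reliability = 0.97 / 1.58 = 0.6139.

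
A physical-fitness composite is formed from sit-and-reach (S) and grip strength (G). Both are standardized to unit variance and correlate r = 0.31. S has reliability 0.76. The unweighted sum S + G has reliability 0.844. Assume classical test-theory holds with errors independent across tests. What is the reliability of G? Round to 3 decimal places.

0.831

Var(S+G) = 2 + 2·0.31 = 2.620.
True-score variance = ρ_S + ρ_G + 2·0.31, so 0.844 = (0.76 + ρ_G + 0.62) / 2.620.
ρ_G = 0.844·2.620 − 0.76 − 0.62 = 0.831.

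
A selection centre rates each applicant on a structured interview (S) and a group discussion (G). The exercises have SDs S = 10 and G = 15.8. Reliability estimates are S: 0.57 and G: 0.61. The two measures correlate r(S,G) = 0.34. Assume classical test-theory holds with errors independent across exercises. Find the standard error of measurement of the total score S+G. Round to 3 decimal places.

11.847

Var(total) = 349.64 + 107.44 = 457.08.
True-score variance = 209.28 + 107.44 = 316.72, so reliability = 0.6929.
Error variance = 457.08 − 316.72 = 140.36; SEM = √140.36 = 11.847.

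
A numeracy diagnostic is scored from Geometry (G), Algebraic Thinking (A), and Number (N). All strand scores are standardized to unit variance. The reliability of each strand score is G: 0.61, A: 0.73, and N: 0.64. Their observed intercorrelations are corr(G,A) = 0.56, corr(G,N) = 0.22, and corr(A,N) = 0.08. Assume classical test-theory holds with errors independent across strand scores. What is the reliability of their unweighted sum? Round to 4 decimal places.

Var(G+A+N) = 3 + 2·[0.56 + 0.22 + 0.08] = 3 + 1.72 = 4.72.
Under uncorrelated errors the observed covariances equal the true-score covariances, so only the own-variance terms attenuate.
True-score variance = [0.61 + 0.73 + 0.64] + 1.72 = 1.98 + 1.72 = 3.7.
Reliability = 3.7 / 4.72 = 0.7839.

0.7839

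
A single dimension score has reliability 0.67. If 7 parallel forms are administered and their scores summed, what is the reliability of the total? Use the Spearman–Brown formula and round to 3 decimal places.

ρ_k = kρ / (1 + (k−1)ρ) = 7·0.67 / (1 + 6·0.67) = 4.690 / 5.020 = 0.934.

0.934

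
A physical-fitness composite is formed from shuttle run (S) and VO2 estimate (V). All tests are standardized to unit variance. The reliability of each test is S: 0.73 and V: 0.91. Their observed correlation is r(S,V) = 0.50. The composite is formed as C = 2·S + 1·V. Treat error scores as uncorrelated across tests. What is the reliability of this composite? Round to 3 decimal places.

Var(C) = 2² + 1 + 2·[2·0.50] = 5 + 2 = 7.
Under uncorrelated errors the observed covariances equal the true-score covariances, so only the own-variance terms attenuate.
True-score variance = [2²·0.73 + 0.91] + 2 = 3.83 + 2 = 5.83.
Reliability = 5.83 / 7 = 0.833.

0.833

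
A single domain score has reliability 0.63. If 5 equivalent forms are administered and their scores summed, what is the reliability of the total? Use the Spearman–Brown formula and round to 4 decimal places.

0.8949

ρ_k = kρ / (1 + (k−1)ρ) = 5·0.63 / (1 + 4·0.63) = 3.150 / 3.520 = 0.8949.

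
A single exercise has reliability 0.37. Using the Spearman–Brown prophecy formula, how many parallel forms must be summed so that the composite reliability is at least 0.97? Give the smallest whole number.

k ≥ ρ*(1−ρ₁)/(ρ₁(1−ρ*)) = 0.97·0.63 / (0.37·0.03) = 55.054.
Smallest integer k = 56.

56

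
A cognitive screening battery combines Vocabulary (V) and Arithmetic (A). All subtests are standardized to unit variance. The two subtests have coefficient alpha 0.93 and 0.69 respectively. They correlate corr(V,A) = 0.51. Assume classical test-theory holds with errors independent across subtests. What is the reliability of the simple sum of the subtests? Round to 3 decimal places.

Var(V+A) = 2 + 2·[0.51] = 2 + 1.02 = 3.02.
Because errors are independent across components, Cov(Tᵢ,Tⱼ) = Cov(Xᵢ,Xⱼ); the off-diagonal part of the true-score variance is the same as above.
True-score variance = [0.93 + 0.69] + 1.02 = 1.62 + 1.02 = 2.64.
Reliability = 2.64 / 3.02 = 0.874.

0.874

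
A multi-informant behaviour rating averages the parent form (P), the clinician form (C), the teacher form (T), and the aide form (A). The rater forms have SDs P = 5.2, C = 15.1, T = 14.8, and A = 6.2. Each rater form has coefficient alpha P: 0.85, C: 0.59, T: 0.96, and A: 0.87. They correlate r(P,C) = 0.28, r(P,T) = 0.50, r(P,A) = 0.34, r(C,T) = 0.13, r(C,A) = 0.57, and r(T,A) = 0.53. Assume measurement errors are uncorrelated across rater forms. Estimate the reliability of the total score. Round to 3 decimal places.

0.879

Var(P+C+T+A) = 5.2² + 15.1² + 14.8² + 6.2² + 2·[5.2·15.1·0.28 + 5.2·14.8·0.50 + 5.2·6.2·0.34 + 15.1·14.8·0.13 + 15.1·6.2·0.57 + 14.8·6.2·0.53] = 512.53 + 404.952 = 917.482.
Because errors are independent across components, Cov(Tᵢ,Tⱼ) = Cov(Xᵢ,Xⱼ); the off-diagonal part of the true-score variance is the same as above.
True-score variance = [5.2²·0.85 + 15.1²·0.59 + 14.8²·0.96 + 6.2²·0.87] + 404.952 = 401.231 + 404.952 = 806.183.
Reliability = 806.183 / 917.482 = 0.879.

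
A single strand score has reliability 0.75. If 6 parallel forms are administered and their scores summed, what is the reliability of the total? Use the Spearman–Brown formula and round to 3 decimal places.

0.947

ρ_k = kρ / (1 + (k−1)ρ) = 6·0.75 / (1 + 5·0.75) = 4.500 / 4.750 = 0.947.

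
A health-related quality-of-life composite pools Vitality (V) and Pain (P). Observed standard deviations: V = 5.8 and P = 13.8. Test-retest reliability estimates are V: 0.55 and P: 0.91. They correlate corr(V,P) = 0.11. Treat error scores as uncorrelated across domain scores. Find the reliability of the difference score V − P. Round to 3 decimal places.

Var(V−P) = 5.8² + 13.8² − 2·5.8·13.8·0.11 = 224.08 − 17.6088 = 206.471.
Because errors are independent across components, Cov(Tᵢ,Tⱼ) = Cov(Xᵢ,Xⱼ); the off-diagonal part of the true-score variance is the same as above.
True-score variance = [5.8²·0.55 + 13.8²·0.91] − 17.6088 = 191.802 − 17.6088 = 174.194.
Reliability = 174.194 / 206.471 = 0.844.

0.844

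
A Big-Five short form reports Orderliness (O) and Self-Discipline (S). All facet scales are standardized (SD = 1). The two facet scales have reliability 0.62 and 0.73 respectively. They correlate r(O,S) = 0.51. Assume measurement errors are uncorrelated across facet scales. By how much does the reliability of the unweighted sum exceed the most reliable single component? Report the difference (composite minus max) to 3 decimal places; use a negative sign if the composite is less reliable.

Var(sum) = 2 + 1.02 = 3.02; true-score variance = 1.35 + 1.02 = 2.37; composite reliability = 0.7848.
Max component reliability = 0.7300.
Difference = 0.7848 − 0.7300 = 0.055.

0.055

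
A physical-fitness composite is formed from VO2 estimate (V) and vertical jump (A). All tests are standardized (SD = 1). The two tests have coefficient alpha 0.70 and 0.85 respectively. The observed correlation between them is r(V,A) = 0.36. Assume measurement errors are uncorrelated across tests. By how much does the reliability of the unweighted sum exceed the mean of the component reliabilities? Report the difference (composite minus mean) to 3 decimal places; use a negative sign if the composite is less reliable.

0.060

Var(sum) = 2 + 0.72 = 2.72; true-score variance = 1.55 + 0.72 = 2.27; composite reliability = 0.8346.
Mean component reliability = 0.7750.
Difference = 0.8346 − 0.7750 = 0.060.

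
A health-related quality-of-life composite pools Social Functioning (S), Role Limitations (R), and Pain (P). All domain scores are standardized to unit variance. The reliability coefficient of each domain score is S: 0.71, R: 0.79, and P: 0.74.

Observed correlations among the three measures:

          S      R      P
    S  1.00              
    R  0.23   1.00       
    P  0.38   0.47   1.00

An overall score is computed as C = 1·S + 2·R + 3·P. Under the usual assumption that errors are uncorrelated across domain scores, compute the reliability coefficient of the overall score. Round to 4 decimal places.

0.8481

Var(C) = 1 + 2² + 3² + 2·[2·0.23 + 3·0.38 + 6·0.47] = 14 + 8.84 = 22.84.
With uncorrelated errors the cross-covariances are all true-score covariance, so they carry over unchanged; only the diagonal terms shrink to ρᵢσᵢ².
True-score variance = [0.71 + 2²·0.79 + 3²·0.74] + 8.84 = 10.53 + 8.84 = 19.37.
Reliability = 19.37 / 22.84 = 0.8481.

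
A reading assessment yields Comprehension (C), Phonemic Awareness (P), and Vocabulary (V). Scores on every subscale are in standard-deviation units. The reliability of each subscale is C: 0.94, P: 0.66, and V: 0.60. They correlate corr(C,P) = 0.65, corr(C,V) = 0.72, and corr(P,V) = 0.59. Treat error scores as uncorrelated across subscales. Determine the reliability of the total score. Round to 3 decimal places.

0.884

Var(C+P+V) = 3 + 2·[0.65 + 0.72 + 0.59] = 3 + 3.92 = 6.92.
With uncorrelated errors the cross-covariances are all true-score covariance, so they carry over unchanged; only the diagonal terms shrink to ρᵢσᵢ².
True-score variance = [0.94 + 0.66 + 0.60] + 3.92 = 2.2 + 3.92 = 6.12.
Reliability = 6.12 / 6.92 = 0.884.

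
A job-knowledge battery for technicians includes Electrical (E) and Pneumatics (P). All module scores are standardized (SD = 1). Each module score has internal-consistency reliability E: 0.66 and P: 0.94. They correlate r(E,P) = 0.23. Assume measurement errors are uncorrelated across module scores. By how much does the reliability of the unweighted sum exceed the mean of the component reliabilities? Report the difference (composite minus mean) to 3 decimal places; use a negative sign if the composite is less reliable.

Var(sum) = 2 + 0.46 = 2.46; true-score variance = 1.6 + 0.46 = 2.06; composite reliability = 0.8374.
Mean component reliability = 0.8000.
Difference = 0.8374 − 0.8000 = 0.037.

0.037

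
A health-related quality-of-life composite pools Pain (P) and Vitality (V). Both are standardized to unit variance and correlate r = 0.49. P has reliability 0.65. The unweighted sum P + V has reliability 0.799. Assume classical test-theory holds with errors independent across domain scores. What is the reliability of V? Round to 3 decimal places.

0.751

Var(P+V) = 2 + 2·0.49 = 2.980.
True-score variance = ρ_P + ρ_V + 2·0.49, so 0.799 = (0.65 + ρ_V + 0.98) / 2.980.
ρ_V = 0.799·2.980 − 0.65 − 0.98 = 0.751.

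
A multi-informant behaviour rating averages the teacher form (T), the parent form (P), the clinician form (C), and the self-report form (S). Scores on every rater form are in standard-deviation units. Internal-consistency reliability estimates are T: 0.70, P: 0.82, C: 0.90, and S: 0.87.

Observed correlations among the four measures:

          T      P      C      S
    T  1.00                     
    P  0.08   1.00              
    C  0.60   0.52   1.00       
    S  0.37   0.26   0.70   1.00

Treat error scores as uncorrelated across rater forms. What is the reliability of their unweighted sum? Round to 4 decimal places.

0.9216

Var(T+P+C+S) = 4 + 2·[0.08 + 0.60 + 0.37 + 0.52 + 0.26 + 0.70] = 4 + 5.06 = 9.06.
With uncorrelated errors the cross-covariances are all true-score covariance, so they carry over unchanged; only the diagonal terms shrink to ρᵢσᵢ².
True-score variance = [0.70 + 0.82 + 0.90 + 0.87] + 5.06 = 3.29 + 5.06 = 8.35.
Reliability = 8.35 / 9.06 = 0.9216.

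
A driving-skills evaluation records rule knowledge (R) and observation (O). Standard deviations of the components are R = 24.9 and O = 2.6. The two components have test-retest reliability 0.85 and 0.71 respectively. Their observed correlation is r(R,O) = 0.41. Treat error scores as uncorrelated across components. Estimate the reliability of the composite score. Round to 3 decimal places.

0.860

Var(R+O) = 24.9² + 2.6² + 2·[24.9·2.6·0.41] = 626.77 + 53.0868 = 679.857.
With uncorrelated errors the cross-covariances are all true-score covariance, so they carry over unchanged; only the diagonal terms shrink to ρᵢσᵢ².
True-score variance = [24.9²·0.85 + 2.6²·0.71] + 53.0868 = 531.808 + 53.0868 = 584.895.
Reliability = 584.895 / 679.857 = 0.860.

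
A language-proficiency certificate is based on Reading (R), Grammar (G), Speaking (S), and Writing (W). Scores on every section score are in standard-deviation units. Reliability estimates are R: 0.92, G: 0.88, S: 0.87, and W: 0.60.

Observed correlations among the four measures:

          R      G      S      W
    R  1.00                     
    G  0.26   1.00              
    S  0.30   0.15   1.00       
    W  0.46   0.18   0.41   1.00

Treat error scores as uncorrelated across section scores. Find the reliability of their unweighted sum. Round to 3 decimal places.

Var(R+G+S+W) = 4 + 2·[0.26 + 0.30 + 0.46 + 0.15 + 0.18 + 0.41] = 4 + 3.52 = 7.52.
Because errors are independent across components, Cov(Tᵢ,Tⱼ) = Cov(Xᵢ,Xⱼ); the off-diagonal part of the true-score variance is the same as above.
True-score variance = [0.92 + 0.88 + 0.87 + 0.60] + 3.52 = 3.27 + 3.52 = 6.79.
Reliability = 6.79 / 7.52 = 0.903.

0.903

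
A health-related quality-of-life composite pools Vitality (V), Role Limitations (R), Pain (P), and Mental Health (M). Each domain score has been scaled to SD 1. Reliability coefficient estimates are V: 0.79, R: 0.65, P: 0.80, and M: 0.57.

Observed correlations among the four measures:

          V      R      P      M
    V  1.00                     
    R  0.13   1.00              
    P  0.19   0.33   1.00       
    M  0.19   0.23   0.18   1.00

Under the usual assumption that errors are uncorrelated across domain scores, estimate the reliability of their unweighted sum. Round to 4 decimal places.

0.8169

Var(V+R+P+M) = 4 + 2·[0.13 + 0.19 + 0.19 + 0.33 + 0.23 + 0.18] = 4 + 2.5 = 6.5.
Because errors are independent across components, Cov(Tᵢ,Tⱼ) = Cov(Xᵢ,Xⱼ); the off-diagonal part of the true-score variance is the same as above.
True-score variance = [0.79 + 0.65 + 0.80 + 0.57] + 2.5 = 2.81 + 2.5 = 5.31.
Reliability = 5.31 / 6.5 = 0.8169.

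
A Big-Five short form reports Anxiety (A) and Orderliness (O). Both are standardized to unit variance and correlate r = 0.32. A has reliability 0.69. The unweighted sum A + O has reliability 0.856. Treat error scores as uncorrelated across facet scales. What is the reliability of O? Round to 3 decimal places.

Var(A+O) = 2 + 2·0.32 = 2.640.
True-score variance = ρ_A + ρ_O + 2·0.32, so 0.856 = (0.69 + ρ_O + 0.64) / 2.640.
ρ_O = 0.856·2.640 − 0.69 − 0.64 = 0.930.

0.930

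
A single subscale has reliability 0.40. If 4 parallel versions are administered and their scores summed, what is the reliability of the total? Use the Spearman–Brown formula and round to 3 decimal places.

0.727

ρ_k = kρ / (1 + (k−1)ρ) = 4·0.40 / (1 + 3·0.40) = 1.600 / 2.200 = 0.727.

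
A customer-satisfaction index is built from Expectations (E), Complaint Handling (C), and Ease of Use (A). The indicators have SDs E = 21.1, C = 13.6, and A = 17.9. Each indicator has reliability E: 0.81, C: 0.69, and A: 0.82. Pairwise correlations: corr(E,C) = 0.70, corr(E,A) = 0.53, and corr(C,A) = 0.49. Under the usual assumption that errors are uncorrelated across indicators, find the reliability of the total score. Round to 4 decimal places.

Var(E+C+A) = 21.1² + 13.6² + 17.9² + 2·[21.1·13.6·0.70 + 21.1·17.9·0.53 + 13.6·17.9·0.49] = 950.58 + 1040.67 = 1991.25.
Under uncorrelated errors the observed covariances equal the true-score covariances, so only the own-variance terms attenuate.
True-score variance = [21.1²·0.81 + 13.6²·0.69 + 17.9²·0.82] + 1040.67 = 750.979 + 1040.67 = 1791.65.
Reliability = 1791.65 / 1991.25 = 0.8998.

0.8998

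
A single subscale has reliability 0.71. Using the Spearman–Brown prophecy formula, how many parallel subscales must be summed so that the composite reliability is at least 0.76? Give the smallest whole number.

k ≥ ρ*(1−ρ₁)/(ρ₁(1−ρ*)) = 0.76·0.29 / (0.71·0.24) = 1.293.
Smallest integer k = 2.

2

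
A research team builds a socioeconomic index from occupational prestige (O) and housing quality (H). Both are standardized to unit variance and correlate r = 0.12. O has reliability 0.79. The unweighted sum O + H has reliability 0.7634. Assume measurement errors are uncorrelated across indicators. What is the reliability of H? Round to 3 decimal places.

0.680

Var(O+H) = 2 + 2·0.12 = 2.240.
True-score variance = ρ_O + ρ_H + 2·0.12, so 0.7634 = (0.79 + ρ_H + 0.24) / 2.240.
ρ_H = 0.7634·2.240 − 0.79 − 0.24 = 0.680.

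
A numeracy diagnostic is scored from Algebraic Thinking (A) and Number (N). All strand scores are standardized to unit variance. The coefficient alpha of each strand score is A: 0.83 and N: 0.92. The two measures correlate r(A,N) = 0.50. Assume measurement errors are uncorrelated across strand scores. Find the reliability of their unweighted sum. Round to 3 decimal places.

Var(A+N) = 2 + 2·[0.50] = 2 + 1 = 3.
Because errors are independent across components, Cov(Tᵢ,Tⱼ) = Cov(Xᵢ,Xⱼ); the off-diagonal part of the true-score variance is the same as above.
True-score variance = [0.83 + 0.92] + 1 = 1.75 + 1 = 2.75.
Reliability = 2.75 / 3 = 0.917.

0.917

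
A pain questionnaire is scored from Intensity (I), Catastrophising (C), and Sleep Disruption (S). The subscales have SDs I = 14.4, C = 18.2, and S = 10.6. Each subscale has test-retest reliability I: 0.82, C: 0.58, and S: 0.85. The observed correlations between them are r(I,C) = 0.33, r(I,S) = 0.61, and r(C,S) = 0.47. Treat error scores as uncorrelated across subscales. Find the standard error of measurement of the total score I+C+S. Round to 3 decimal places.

13.903

Var(total) = 650.96 + 540.538 = 1191.5.
True-score variance = 457.66 + 540.538 = 998.199, so reliability = 0.8378.
Error variance = 1191.5 − 998.199 = 193.3; SEM = √193.3 = 13.903.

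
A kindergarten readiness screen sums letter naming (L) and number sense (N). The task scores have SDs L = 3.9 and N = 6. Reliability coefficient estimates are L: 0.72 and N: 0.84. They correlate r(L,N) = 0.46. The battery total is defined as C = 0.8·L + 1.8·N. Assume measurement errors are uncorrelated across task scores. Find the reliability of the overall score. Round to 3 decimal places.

Var(C) = 0.8²·3.9² + 1.8²·6² + 2·[1.44·3.9·6·0.46] = 126.374 + 31.0003 = 157.375.
Under uncorrelated errors the observed covariances equal the true-score covariances, so only the own-variance terms attenuate.
True-score variance = [0.8²·3.9²·0.72 + 1.8²·6²·0.84] + 31.0003 = 104.986 + 31.0003 = 135.987.
Reliability = 135.987 / 157.375 = 0.864.

0.864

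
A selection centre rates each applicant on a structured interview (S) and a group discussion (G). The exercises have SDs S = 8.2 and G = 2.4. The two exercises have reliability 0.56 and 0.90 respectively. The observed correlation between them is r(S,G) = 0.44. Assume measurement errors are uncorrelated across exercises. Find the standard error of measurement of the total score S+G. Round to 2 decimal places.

5.49

Var(total) = 73 + 17.3184 = 90.3184.
True-score variance = 42.8384 + 17.3184 = 60.1568, so reliability = 0.6661.
Error variance = 90.3184 − 60.1568 = 30.1616; SEM = √30.1616 = 5.49.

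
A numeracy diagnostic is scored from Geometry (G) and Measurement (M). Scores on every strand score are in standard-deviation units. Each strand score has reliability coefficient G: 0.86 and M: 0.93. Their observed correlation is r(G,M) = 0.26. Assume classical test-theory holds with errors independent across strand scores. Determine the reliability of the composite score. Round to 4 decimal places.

Var(G+M) = 2 + 2·[0.26] = 2 + 0.52 = 2.52.
Under uncorrelated errors the observed covariances equal the true-score covariances, so only the own-variance terms attenuate.
True-score variance = [0.86 + 0.93] + 0.52 = 1.79 + 0.52 = 2.31.
Reliability = 2.31 / 2.52 = 0.9167.

0.9167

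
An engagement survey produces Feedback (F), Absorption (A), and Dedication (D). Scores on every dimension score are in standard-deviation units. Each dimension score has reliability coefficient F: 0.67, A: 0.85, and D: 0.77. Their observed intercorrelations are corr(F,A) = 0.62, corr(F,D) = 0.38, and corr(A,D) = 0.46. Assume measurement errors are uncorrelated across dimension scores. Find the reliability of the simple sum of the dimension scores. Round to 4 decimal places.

0.8801

Var(F+A+D) = 3 + 2·[0.62 + 0.38 + 0.46] = 3 + 2.92 = 5.92.
With uncorrelated errors the cross-covariances are all true-score covariance, so they carry over unchanged; only the diagonal terms shrink to ρᵢσᵢ².
True-score variance = [0.67 + 0.85 + 0.77] + 2.92 = 2.29 + 2.92 = 5.21.
Reliability = 5.21 / 5.92 = 0.8801.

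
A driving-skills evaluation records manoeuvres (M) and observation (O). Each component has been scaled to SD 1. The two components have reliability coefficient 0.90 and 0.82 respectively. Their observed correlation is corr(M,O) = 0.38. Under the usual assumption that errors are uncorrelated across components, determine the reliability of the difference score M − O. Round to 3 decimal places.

Var(M−O) = 1 + 1 − 2·0.38 = 2 − 0.76 = 1.24.
Under uncorrelated errors the observed covariances equal the true-score covariances, so only the own-variance terms attenuate.
True-score variance = [0.90 + 0.82] − 0.76 = 1.72 − 0.76 = 0.96.
Reliability = 0.96 / 1.24 = 0.774.

0.774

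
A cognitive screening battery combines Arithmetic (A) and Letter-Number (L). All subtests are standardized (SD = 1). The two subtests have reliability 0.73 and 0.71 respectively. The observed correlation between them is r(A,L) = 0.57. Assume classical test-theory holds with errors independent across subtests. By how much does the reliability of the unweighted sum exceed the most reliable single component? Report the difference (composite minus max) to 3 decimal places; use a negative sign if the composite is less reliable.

0.092

Var(sum) = 2 + 1.14 = 3.14; true-score variance = 1.44 + 1.14 = 2.58; composite reliability = 0.8217.
Max component reliability = 0.7300.
Difference = 0.8217 − 0.7300 = 0.092.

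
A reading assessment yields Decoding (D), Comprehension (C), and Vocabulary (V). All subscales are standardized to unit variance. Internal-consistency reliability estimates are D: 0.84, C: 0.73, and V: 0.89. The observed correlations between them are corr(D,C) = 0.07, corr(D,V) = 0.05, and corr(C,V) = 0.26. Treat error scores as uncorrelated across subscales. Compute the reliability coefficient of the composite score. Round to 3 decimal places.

0.856

Var(D+C+V) = 3 + 2·[0.07 + 0.05 + 0.26] = 3 + 0.76 = 3.76.
With uncorrelated errors the cross-covariances are all true-score covariance, so they carry over unchanged; only the diagonal terms shrink to ρᵢσᵢ².
True-score variance = [0.84 + 0.73 + 0.89] + 0.76 = 2.46 + 0.76 = 3.22.
Reliability = 3.22 / 3.76 = 0.856.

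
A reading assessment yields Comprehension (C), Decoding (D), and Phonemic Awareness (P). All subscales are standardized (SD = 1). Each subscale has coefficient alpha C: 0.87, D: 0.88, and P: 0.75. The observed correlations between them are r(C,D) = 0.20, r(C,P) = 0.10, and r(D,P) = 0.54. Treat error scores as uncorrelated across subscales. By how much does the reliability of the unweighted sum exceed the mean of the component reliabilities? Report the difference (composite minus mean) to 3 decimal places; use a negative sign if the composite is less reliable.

Var(sum) = 3 + 1.68 = 4.68; true-score variance = 2.5 + 1.68 = 4.18; composite reliability = 0.8932.
Mean component reliability = 0.8333.
Difference = 0.8932 − 0.8333 = 0.060.

0.060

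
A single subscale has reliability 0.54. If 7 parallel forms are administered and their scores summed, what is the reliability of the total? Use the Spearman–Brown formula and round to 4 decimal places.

0.8915

ρ_k = kρ / (1 + (k−1)ρ) = 7·0.54 / (1 + 6·0.54) = 3.780 / 4.240 = 0.8915.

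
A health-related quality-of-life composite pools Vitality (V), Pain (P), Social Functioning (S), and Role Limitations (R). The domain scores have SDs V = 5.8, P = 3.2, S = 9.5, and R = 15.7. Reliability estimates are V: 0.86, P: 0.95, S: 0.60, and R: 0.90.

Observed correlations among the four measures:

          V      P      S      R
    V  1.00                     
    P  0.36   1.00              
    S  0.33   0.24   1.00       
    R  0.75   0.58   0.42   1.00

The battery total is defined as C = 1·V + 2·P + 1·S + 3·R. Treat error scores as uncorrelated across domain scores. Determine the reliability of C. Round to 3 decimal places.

0.927

Var(C) = 5.8² + 2²·3.2² + 9.5² + 3²·15.7² + 2·[2·5.8·3.2·0.36 + 5.8·9.5·0.33 + 3·5.8·15.7·0.75 + 2·3.2·9.5·0.24 + 6·3.2·15.7·0.58 + 3·9.5·15.7·0.42] = 2383.26 + 1227.57 = 3610.83.
Because errors are independent across components, Cov(Tᵢ,Tⱼ) = Cov(Xᵢ,Xⱼ); the off-diagonal part of the true-score variance is the same as above.
True-score variance = [5.8²·0.86 + 2²·3.2²·0.95 + 9.5²·0.60 + 3²·15.7²·0.90] + 1227.57 = 2118.56 + 1227.57 = 3346.14.
Reliability = 3346.14 / 3610.83 = 0.927.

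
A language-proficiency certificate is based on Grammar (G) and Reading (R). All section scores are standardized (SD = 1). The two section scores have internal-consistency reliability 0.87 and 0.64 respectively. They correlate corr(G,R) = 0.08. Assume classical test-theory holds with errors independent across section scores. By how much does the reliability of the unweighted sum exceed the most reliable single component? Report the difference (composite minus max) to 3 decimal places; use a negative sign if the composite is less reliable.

Var(sum) = 2 + 0.16 = 2.16; true-score variance = 1.51 + 0.16 = 1.67; composite reliability = 0.7731.
Max component reliability = 0.8700.
Difference = 0.7731 − 0.8700 = -0.097.

-0.097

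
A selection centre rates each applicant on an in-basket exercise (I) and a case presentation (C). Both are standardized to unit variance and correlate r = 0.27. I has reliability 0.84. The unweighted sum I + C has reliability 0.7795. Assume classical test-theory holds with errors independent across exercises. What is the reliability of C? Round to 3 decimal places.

Var(I+C) = 2 + 2·0.27 = 2.540.
True-score variance = ρ_I + ρ_C + 2·0.27, so 0.7795 = (0.84 + ρ_C + 0.54) / 2.540.
ρ_C = 0.7795·2.540 − 0.84 − 0.54 = 0.600.

0.600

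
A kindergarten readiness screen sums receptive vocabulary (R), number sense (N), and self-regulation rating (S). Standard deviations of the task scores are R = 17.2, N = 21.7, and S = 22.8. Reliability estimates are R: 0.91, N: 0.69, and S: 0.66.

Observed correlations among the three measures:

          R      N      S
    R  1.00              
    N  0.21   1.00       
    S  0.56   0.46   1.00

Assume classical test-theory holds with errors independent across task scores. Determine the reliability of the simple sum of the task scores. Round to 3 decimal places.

Var(R+N+S) = 17.2² + 21.7² + 22.8² + 2·[17.2·21.7·0.21 + 17.2·22.8·0.56 + 21.7·22.8·0.46] = 1286.57 + 1051.16 = 2337.73.
Because errors are independent across components, Cov(Tᵢ,Tⱼ) = Cov(Xᵢ,Xⱼ); the off-diagonal part of the true-score variance is the same as above.
True-score variance = [17.2²·0.91 + 21.7²·0.69 + 22.8²·0.66] + 1051.16 = 937.223 + 1051.16 = 1988.38.
Reliability = 1988.38 / 2337.73 = 0.851.

0.851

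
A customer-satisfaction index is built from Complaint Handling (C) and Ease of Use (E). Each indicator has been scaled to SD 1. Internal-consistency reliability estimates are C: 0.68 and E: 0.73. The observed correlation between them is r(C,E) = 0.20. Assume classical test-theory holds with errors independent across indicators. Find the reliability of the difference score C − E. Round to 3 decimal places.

0.631

Var(C−E) = 1 + 1 − 2·0.20 = 2 − 0.4 = 1.6.
With uncorrelated errors the cross-covariances are all true-score covariance, so they carry over unchanged; only the diagonal terms shrink to ρᵢσᵢ².
True-score variance = [0.68 + 0.73] − 0.4 = 1.41 − 0.4 = 1.01.
Reliability = 1.01 / 1.6 = 0.631.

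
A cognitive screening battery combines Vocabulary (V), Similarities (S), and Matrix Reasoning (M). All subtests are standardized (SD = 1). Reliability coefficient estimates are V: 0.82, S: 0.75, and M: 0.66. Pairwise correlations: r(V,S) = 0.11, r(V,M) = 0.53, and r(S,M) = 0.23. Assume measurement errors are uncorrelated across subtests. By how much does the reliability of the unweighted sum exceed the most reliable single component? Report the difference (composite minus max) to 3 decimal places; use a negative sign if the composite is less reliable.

Var(sum) = 3 + 1.74 = 4.74; true-score variance = 2.23 + 1.74 = 3.97; composite reliability = 0.8376.
Max component reliability = 0.8200.
Difference = 0.8376 − 0.8200 = 0.018.

0.018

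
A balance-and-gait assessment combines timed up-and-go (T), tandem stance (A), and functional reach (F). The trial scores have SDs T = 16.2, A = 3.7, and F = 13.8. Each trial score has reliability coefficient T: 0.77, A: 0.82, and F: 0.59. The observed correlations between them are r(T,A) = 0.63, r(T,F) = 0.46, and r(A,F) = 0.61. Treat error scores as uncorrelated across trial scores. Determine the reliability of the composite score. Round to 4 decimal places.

0.8261

Var(T+A+F) = 16.2² + 3.7² + 13.8² + 2·[16.2·3.7·0.63 + 16.2·13.8·0.46 + 3.7·13.8·0.61] = 466.57 + 343.493 = 810.063.
With uncorrelated errors the cross-covariances are all true-score covariance, so they carry over unchanged; only the diagonal terms shrink to ρᵢσᵢ².
True-score variance = [16.2²·0.77 + 3.7²·0.82 + 13.8²·0.59] + 343.493 = 325.664 + 343.493 = 669.157.
Reliability = 669.157 / 810.063 = 0.8261.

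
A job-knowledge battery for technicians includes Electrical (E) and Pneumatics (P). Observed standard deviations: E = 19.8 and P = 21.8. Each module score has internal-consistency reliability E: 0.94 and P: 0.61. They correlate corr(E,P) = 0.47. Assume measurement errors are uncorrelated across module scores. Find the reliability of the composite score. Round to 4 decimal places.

0.8359

Var(E+P) = 19.8² + 21.8² + 2·[19.8·21.8·0.47] = 867.28 + 405.742 = 1273.02.
Because errors are independent across components, Cov(Tᵢ,Tⱼ) = Cov(Xᵢ,Xⱼ); the off-diagonal part of the true-score variance is the same as above.
True-score variance = [19.8²·0.94 + 21.8²·0.61] + 405.742 = 658.414 + 405.742 = 1064.16.
Reliability = 1064.16 / 1273.02 = 0.8359.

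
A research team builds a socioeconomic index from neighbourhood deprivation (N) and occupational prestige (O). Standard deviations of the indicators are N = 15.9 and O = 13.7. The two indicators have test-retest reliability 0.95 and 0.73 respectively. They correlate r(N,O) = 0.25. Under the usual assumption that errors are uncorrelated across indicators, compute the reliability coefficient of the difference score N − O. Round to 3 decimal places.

0.809

Var(N−O) = 15.9² + 13.7² − 2·15.9·13.7·0.25 = 440.5 − 108.915 = 331.585.
With uncorrelated errors the cross-covariances are all true-score covariance, so they carry over unchanged; only the diagonal terms shrink to ρᵢσᵢ².
True-score variance = [15.9²·0.95 + 13.7²·0.73] − 108.915 = 377.183 − 108.915 = 268.268.
Reliability = 268.268 / 331.585 = 0.809.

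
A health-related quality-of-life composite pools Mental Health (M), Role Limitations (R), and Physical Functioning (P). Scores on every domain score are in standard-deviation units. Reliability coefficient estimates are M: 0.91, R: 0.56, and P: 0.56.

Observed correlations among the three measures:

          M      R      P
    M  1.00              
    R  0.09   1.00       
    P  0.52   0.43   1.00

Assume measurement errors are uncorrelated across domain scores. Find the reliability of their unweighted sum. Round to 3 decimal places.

0.809

Var(M+R+P) = 3 + 2·[0.09 + 0.52 + 0.43] = 3 + 2.08 = 5.08.
Because errors are independent across components, Cov(Tᵢ,Tⱼ) = Cov(Xᵢ,Xⱼ); the off-diagonal part of the true-score variance is the same as above.
True-score variance = [0.91 + 0.56 + 0.56] + 2.08 = 2.03 + 2.08 = 4.11.
Reliability = 4.11 / 5.08 = 0.809.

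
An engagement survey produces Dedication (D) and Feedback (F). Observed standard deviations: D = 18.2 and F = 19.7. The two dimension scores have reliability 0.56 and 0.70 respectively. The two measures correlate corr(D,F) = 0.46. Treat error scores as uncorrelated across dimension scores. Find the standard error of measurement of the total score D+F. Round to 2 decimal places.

16.19

Var(total) = 719.33 + 329.857 = 1049.19.
True-score variance = 457.157 + 329.857 = 787.014, so reliability = 0.7501.
Error variance = 1049.19 − 787.014 = 262.173; SEM = √262.173 = 16.19.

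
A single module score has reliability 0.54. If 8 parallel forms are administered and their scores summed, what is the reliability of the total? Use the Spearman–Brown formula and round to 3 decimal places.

ρ_k = kρ / (1 + (k−1)ρ) = 8·0.54 / (1 + 7·0.54) = 4.320 / 4.780 = 0.904.

0.904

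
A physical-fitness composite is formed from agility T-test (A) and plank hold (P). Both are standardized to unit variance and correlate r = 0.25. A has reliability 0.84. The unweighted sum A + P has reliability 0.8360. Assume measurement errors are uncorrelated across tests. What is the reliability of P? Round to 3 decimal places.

0.750

Var(A+P) = 2 + 2·0.25 = 2.500.
True-score variance = ρ_A + ρ_P + 2·0.25, so 0.8360 = (0.84 + ρ_P + 0.50) / 2.500.
ρ_P = 0.8360·2.500 − 0.84 − 0.50 = 0.750.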